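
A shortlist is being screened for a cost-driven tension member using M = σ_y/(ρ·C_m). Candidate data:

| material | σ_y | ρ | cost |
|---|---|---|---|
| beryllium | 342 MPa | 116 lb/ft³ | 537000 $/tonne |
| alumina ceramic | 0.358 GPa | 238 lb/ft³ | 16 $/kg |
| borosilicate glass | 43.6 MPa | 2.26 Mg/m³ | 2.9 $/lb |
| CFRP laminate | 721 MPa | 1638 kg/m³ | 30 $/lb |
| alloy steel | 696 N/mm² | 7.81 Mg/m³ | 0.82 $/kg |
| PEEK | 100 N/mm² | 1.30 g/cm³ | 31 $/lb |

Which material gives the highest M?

alloy steel

Convert each candidate to consistent units, then evaluate M:
  beryllium: σ_y = 342.0 MPa, ρ = 1858 kg/m³, cost = 537.0 $/kg
  alumina ceramic: σ_y = 358.0 MPa, ρ = 3812 kg/m³, cost = 16.00 $/kg
  borosilicate glass: σ_y = 43.60 MPa, ρ = 2260 kg/m³, cost = 6.393 $/kg
  CFRP laminate: σ_y = 721.0 MPa, ρ = 1638 kg/m³, cost = 66.14 $/kg
  alloy steel: σ_y = 696.0 MPa, ρ = 7810 kg/m³, cost = 0.8200 $/kg
  PEEK: σ_y = 100.0 MPa, ρ = 1300 kg/m³, cost = 68.34 $/kg
  alloy steel: M = 109 kN·m per $
  CFRP laminate: M = 6.66 kN·m per $
  alumina ceramic: M = 5.87 kN·m per $
  borosilicate glass: M = 3.02 kN·m per $
  PEEK: M = 1.13 kN·m per $
  beryllium: M = 0.343 kN·m per $
Alloy steel has the largest M.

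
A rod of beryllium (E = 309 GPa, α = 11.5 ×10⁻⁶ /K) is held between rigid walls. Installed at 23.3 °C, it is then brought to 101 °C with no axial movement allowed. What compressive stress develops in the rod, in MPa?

276 MPa

ΔT = 77.70 K. Constrained thermal stress σ = E·α·ΔT = 309.0×10³ MPa × 11.5×10⁻⁶ × 77.70 = 276 MPa (compressive).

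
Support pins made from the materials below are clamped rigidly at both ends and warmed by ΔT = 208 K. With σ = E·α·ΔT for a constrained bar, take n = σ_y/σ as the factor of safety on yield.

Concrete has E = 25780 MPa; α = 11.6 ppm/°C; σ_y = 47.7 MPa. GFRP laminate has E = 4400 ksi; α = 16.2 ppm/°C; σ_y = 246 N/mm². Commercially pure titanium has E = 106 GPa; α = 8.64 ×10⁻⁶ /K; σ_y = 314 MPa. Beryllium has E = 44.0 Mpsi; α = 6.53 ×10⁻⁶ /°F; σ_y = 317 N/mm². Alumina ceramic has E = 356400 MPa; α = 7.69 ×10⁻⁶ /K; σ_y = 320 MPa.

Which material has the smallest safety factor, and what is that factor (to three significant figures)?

beryllium, n = 0.427

Converting E to GPa, α to ×10⁻⁶/K, σ_y to MPa, then σ and n for each:
  concrete: E = 25.78, α = 11.6, σ_y = 47.70 → σ = 62.2 MPa, n = 0.767
  GFRP laminate: E = 30.34, α = 16.2, σ_y = 246.0 → σ = 102 MPa, n = 2.41
  commercially pure titanium: E = 106.0, α = 8.64, σ_y = 314.0 → σ = 190 MPa, n = 1.65
  beryllium: E = 303.4, α = 11.8, σ_y = 317.0 → σ = 742 MPa, n = 0.427
  alumina ceramic: E = 356.4, α = 7.69, σ_y = 320.0 → σ = 570 MPa, n = 0.561
The minimum is beryllium at n = 0.427.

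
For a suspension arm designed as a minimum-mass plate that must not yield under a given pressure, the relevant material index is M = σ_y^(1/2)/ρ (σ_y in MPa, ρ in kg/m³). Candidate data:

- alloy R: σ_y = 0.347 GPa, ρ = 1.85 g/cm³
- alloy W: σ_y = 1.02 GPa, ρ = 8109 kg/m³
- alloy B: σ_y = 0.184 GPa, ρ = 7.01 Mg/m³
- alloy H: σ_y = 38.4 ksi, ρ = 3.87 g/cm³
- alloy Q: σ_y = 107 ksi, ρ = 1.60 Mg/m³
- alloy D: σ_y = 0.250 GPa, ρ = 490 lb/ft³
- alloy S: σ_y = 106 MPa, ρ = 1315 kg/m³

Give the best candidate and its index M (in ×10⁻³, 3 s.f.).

alloy Q, M = 17.0×10⁻³

Convert each candidate to consistent units, then evaluate M:
  alloy R: σ_y = 347.0 MPa, ρ = 1850 kg/m³
  alloy W: σ_y = 1020 MPa, ρ = 8109 kg/m³
  alloy B: σ_y = 184.0 MPa, ρ = 7010 kg/m³
  alloy H: σ_y = 264.8 MPa, ρ = 3870 kg/m³
  alloy Q: σ_y = 737.7 MPa, ρ = 1600 kg/m³
  alloy D: σ_y = 250.0 MPa, ρ = 7849 kg/m³
  alloy S: σ_y = 106.0 MPa, ρ = 1315 kg/m³
  alloy Q: M = 17.0×10⁻³
  alloy R: M = 10.1×10⁻³
  alloy S: M = 7.83×10⁻³
  alloy H: M = 4.20×10⁻³
  alloy W: M = 3.94×10⁻³
  alloy D: M = 2.01×10⁻³
  alloy B: M = 1.94×10⁻³
Alloy Q has the largest M.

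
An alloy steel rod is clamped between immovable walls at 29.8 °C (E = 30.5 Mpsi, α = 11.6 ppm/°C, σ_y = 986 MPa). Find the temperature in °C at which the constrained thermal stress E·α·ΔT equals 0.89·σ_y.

390 °C

E = 30.5 Mpsi = 210.3 GPa.
E·α·ΔT = 877.5 MPa ⇒ ΔT = 877.5 / (210.3×10³ × 11.6×10⁻⁶) = 359.7 K.
T = 29.8 + 359.7 = 389.5 °C.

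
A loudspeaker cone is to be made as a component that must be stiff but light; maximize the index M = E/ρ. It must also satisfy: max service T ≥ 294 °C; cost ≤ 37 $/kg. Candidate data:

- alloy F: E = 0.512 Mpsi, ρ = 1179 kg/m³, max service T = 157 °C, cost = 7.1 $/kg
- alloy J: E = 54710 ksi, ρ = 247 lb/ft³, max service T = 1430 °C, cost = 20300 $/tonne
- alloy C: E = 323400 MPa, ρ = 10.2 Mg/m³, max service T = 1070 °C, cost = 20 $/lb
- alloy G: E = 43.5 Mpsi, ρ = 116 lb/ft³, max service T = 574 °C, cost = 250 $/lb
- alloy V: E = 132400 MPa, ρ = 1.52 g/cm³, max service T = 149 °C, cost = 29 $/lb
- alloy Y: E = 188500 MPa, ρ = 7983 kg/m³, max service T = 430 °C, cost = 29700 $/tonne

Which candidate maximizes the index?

alloy J

Screen on constraints: max service T ≥ 294 °C; cost ≤ 37 $/kg. Survivors: alloy J, alloy Y.
In SI units:
  alloy J: E = 377.2 GPa, ρ = 3957 kg/m³
  alloy Y: E = 188.5 GPa, ρ = 7983 kg/m³
  alloy J: M = 95.3 MN·m/kg
  alloy Y: M = 23.6 MN·m/kg
Highest index: alloy J.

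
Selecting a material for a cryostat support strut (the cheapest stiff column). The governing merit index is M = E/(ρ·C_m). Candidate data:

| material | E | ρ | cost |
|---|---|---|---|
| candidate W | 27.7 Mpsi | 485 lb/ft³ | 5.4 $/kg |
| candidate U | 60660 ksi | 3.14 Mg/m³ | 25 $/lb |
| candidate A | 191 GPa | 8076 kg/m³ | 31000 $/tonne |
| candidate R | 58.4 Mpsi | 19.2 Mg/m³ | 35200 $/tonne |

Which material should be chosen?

candidate W

Convert each candidate to consistent units, then evaluate M:
  candidate W: E = 191.0 GPa, ρ = 7769 kg/m³, cost = 5.400 $/kg
  candidate U: E = 418.2 GPa, ρ = 3140 kg/m³, cost = 55.11 $/kg
  candidate A: E = 191.0 GPa, ρ = 8076 kg/m³, cost = 31.00 $/kg
  candidate R: E = 402.7 GPa, ρ = 19200 kg/m³, cost = 35.20 $/kg
  candidate W: M = 4.55 MN·m per $
  candidate U: M = 2.42 MN·m per $
  candidate A: M = 0.763 MN·m per $
  candidate R: M = 0.596 MN·m per $
Candidate W has the largest M.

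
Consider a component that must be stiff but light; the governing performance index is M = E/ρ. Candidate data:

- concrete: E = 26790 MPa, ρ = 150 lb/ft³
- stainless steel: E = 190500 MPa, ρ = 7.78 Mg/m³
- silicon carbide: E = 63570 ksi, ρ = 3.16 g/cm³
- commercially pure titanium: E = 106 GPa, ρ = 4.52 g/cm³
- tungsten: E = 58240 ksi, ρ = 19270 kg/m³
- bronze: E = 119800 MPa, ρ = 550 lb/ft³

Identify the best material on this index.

silicon carbide

After converting to SI:
  concrete: E = 26.79 GPa, ρ = 2403 kg/m³
  stainless steel: E = 190.5 GPa, ρ = 7780 kg/m³
  silicon carbide: E = 438.3 GPa, ρ = 3160 kg/m³
  commercially pure titanium: E = 106.0 GPa, ρ = 4520 kg/m³
  tungsten: E = 401.6 GPa, ρ = 19270 kg/m³
  bronze: E = 119.8 GPa, ρ = 8810 kg/m³
  silicon carbide: M = 139 MN·m/kg
  stainless steel: M = 24.5 MN·m/kg
  commercially pure titanium: M = 23.5 MN·m/kg
  tungsten: M = 20.8 MN·m/kg
  bronze: M = 13.6 MN·m/kg
  concrete: M = 11.1 MN·m/kg
The maximum is for silicon carbide.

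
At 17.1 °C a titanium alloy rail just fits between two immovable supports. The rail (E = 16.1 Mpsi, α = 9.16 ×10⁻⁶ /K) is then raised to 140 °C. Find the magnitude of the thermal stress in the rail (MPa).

E = 16.1 Mpsi = 111.0 GPa.
ΔT = 122.9 K. Constrained thermal stress σ = E·α·ΔT = 111.0×10³ MPa × 9.16×10⁻⁶ × 122.9 = 125 MPa (compressive).

125 MPa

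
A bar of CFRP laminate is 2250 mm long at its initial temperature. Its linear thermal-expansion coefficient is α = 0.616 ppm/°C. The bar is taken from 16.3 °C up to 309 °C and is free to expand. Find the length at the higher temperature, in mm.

ΔT = 309 − 16.3 = 292.7 K.
ΔL = α·L₀·ΔT = 0.616×10⁻⁶ × 2250 mm × 292.7 K = 0.406 mm.
L = L₀ + ΔL = 2250 + 0.406 = 2250.4 mm.

2250.4 mm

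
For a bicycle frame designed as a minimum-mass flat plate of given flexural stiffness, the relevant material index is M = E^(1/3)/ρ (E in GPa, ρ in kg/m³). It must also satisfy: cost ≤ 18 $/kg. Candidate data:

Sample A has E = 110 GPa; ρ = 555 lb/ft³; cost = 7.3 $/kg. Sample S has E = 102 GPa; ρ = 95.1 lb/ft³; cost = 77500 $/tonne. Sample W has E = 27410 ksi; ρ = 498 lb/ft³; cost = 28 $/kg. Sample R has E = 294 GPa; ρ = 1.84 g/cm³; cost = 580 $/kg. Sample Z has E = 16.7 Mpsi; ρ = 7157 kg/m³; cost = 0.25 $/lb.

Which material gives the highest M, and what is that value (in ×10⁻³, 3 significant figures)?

sample Z, M = 0.680×10⁻³

Screen on constraints: cost ≤ 18 $/kg. Survivors: sample A, sample Z.
In SI units:
  sample A: E = 110.0 GPa, ρ = 8890 kg/m³
  sample Z: E = 115.1 GPa, ρ = 7157 kg/m³
  sample Z: M = 0.680×10⁻³
  sample A: M = 0.539×10⁻³
Sample Z has the largest M.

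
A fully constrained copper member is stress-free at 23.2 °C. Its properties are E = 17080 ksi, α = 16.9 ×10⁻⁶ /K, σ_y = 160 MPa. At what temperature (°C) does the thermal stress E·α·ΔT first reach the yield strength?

104 °C

E = 17080 ksi = 117.8 GPa.
E·α·ΔT = 160.0 MPa ⇒ ΔT = 160.0 / (117.8×10³ × 16.9×10⁻⁶) = 80.39 K.
T = 23.2 + 80.39 = 103.6 °C.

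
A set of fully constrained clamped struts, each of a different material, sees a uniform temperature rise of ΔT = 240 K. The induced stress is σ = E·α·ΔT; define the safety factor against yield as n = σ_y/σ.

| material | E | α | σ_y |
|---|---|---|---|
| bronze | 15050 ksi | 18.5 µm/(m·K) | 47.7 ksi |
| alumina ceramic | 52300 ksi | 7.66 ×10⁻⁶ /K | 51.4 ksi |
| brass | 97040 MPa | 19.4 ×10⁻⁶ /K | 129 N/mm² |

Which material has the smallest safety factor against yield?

Per material, after unit conversion:
  bronze: E = 103.8, α = 18.5, σ_y = 328.9 → σ = 461 MPa, n = 0.714
  alumina ceramic: E = 360.6, α = 7.66, σ_y = 354.4 → σ = 663 MPa, n = 0.535
  brass: E = 97.04, α = 19.4, σ_y = 129.0 → σ = 452 MPa, n = 0.286
Smallest n: brass with n = 0.286.

brass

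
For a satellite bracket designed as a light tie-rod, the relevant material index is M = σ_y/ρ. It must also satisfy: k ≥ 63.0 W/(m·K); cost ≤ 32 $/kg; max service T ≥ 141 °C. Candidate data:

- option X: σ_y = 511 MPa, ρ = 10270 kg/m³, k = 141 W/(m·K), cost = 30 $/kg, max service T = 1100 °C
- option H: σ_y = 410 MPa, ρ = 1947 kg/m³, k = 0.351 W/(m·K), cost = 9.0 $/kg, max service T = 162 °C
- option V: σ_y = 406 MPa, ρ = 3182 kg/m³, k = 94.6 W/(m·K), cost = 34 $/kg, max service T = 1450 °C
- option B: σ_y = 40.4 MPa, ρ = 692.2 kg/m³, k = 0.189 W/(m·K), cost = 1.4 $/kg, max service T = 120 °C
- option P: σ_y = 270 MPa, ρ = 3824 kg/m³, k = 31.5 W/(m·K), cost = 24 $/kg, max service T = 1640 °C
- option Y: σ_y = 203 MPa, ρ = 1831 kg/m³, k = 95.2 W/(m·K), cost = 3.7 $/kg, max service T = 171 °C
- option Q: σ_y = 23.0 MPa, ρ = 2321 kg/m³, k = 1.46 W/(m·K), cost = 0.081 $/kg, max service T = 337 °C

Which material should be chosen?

Screen on constraints: k ≥ 63.0 W/(m·K); cost ≤ 32 $/kg; max service T ≥ 141 °C. Survivors: option X, option Y.
Computing M directly (units already consistent):
  option Y: M = 111 kN·m/kg
  option X: M = 49.8 kN·m/kg
The maximum is for option Y.

option Y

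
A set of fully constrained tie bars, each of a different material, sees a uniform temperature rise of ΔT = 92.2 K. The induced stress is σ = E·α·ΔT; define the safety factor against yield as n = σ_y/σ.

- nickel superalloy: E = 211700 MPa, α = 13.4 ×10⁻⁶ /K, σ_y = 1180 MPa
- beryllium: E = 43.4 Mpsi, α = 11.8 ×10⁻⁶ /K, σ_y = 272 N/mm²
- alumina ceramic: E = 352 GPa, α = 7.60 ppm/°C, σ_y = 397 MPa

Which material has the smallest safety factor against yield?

In consistent units (E in GPa, α in ×10⁻⁶/K, σ_y in MPa):
  nickel superalloy: E = 211.7, α = 13.4, σ_y = 1180 → σ = 262 MPa, n = 4.51
  beryllium: E = 299.2, α = 11.8, σ_y = 272.0 → σ = 326 MPa, n = 0.836
  alumina ceramic: E = 352.0, α = 7.60, σ_y = 397.0 → σ = 247 MPa, n = 1.61
The minimum is beryllium at n = 0.836.

beryllium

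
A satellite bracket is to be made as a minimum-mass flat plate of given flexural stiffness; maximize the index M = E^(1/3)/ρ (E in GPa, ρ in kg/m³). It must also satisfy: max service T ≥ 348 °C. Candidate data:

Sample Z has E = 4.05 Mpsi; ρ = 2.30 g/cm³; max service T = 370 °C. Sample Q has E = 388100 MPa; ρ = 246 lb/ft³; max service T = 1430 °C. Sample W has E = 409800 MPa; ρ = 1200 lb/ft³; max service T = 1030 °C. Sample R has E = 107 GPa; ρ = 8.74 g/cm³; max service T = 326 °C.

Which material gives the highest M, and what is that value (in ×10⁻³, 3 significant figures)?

sample Q, M = 1.85×10⁻³

Screen on constraints: max service T ≥ 348 °C. Survivors: sample Z, sample Q, sample W.
After converting to SI:
  sample Z: E = 27.92 GPa, ρ = 2300 kg/m³
  sample Q: E = 388.1 GPa, ρ = 3941 kg/m³
  sample W: E = 409.8 GPa, ρ = 19220 kg/m³
  sample Q: M = 1.85×10⁻³
  sample Z: M = 1.32×10⁻³
  sample W: M = 0.386×10⁻³
The maximum is for sample Q.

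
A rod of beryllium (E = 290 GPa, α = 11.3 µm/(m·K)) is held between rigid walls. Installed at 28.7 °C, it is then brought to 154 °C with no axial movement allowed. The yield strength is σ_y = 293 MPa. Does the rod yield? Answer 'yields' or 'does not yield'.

yields

ΔT = 125.3 K. Constrained thermal stress σ = E·α·ΔT = 290.0×10³ MPa × 11.3×10⁻⁶ × 125.3 = 411 MPa (compressive).
Compare to σ_y = 293 MPa: σ ≥ σ_y, so it yields.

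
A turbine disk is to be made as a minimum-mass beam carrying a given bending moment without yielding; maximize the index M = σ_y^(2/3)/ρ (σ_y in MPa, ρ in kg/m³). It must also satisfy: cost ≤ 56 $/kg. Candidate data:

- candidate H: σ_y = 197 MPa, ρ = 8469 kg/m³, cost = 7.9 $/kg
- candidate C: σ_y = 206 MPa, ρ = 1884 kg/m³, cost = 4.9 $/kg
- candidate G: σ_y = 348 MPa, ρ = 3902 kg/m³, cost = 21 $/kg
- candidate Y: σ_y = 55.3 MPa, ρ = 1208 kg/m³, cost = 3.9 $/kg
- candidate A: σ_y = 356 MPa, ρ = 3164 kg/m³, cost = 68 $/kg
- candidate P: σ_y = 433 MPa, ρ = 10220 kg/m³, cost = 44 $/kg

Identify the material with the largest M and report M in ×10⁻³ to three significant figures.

Screen on constraints: cost ≤ 56 $/kg. Survivors: candidate H, candidate C, candidate G, candidate Y, candidate P.
Per-candidate index values:
  candidate C: M = 18.5×10⁻³
  candidate G: M = 12.7×10⁻³
  candidate Y: M = 12.0×10⁻³
  candidate P: M = 5.60×10⁻³
  candidate H: M = 4.00×10⁻³
Highest index: candidate C.

candidate C, M = 18.5×10⁻³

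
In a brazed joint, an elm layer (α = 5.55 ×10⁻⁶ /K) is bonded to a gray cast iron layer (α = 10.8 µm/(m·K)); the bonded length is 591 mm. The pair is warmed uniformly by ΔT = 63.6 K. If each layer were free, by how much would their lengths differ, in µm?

197 µm

Δα = |5.55 − 10.8|×10⁻⁶/K = 5.25×10⁻⁶/K.
ΔL_mismatch = Δα·L·ΔT = 5.25×10⁻⁶ × 591.0 mm × 63.6 K = 197 µm.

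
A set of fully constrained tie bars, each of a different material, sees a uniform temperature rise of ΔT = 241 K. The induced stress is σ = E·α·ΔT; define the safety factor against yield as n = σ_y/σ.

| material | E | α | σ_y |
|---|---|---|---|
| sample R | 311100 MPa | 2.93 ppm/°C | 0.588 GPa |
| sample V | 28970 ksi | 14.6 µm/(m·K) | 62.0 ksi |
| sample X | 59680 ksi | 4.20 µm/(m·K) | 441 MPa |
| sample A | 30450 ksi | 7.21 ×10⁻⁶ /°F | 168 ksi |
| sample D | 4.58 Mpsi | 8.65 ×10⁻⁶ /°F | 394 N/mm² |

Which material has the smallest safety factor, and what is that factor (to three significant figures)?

sample V, n = 0.608

Per material, after unit conversion:
  sample R: E = 311.1, α = 2.93, σ_y = 588.0 → σ = 220 MPa, n = 2.68
  sample V: E = 199.7, α = 14.6, σ_y = 427.5 → σ = 703 MPa, n = 0.608
  sample X: E = 411.5, α = 4.20, σ_y = 441.0 → σ = 416 MPa, n = 1.06
  sample A: E = 209.9, α = 13.0, σ_y = 1158 → σ = 657 MPa, n = 1.76
  sample D: E = 31.58, α = 15.6, σ_y = 394.0 → σ = 118 MPa, n = 3.33
Sample V has the lowest safety factor, n = 0.608.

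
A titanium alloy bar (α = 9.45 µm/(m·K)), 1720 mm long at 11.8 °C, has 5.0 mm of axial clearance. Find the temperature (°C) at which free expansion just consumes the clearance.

α·L₀·ΔT = 5.0 mm ⇒ ΔT = 5.0 / (9.45×10⁻⁶ × 1720.0) = 307.6 K.
T = 11.8 + 307.6 = 319.4 °C.

319 °C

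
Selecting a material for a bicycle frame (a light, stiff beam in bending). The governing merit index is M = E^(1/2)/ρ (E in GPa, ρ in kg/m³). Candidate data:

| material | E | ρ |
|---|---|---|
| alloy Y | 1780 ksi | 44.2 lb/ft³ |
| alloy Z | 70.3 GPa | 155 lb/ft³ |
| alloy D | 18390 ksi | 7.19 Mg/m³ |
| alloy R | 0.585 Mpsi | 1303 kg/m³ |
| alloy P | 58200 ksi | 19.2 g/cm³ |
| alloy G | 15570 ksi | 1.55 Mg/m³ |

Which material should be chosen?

alloy G

After converting to SI:
  alloy Y: E = 12.27 GPa, ρ = 708.0 kg/m³
  alloy Z: E = 70.30 GPa, ρ = 2483 kg/m³
  alloy D: E = 126.8 GPa, ρ = 7190 kg/m³
  alloy R: E = 4.033 GPa, ρ = 1303 kg/m³
  alloy P: E = 401.3 GPa, ρ = 19200 kg/m³
  alloy G: E = 107.4 GPa, ρ = 1550 kg/m³
  alloy G: M = 6.68×10⁻³
  alloy Y: M = 4.95×10⁻³
  alloy Z: M = 3.38×10⁻³
  alloy D: M = 1.57×10⁻³
  alloy R: M = 1.54×10⁻³
  alloy P: M = 1.04×10⁻³
The maximum is for alloy G.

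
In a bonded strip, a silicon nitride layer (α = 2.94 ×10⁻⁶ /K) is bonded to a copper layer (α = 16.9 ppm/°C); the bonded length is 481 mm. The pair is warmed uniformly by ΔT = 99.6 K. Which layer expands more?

copper

α(silicon nitride) = 2.94×10⁻⁶/K vs α(copper) = 16.9×10⁻⁶/K.
Higher α expands more for the same ΔT: copper.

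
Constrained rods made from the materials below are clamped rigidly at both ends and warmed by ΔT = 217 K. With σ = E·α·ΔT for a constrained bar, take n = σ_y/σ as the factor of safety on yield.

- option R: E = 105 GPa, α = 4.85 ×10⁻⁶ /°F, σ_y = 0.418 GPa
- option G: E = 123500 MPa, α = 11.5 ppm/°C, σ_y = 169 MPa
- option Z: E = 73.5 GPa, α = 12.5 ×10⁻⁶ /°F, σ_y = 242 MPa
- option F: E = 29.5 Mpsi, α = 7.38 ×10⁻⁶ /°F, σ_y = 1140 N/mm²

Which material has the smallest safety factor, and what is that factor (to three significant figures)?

With everything in SI (GPa, ×10⁻⁶/K, MPa):
  option R: E = 105.0, α = 8.73, σ_y = 418.0 → σ = 199 MPa, n = 2.10
  option G: E = 123.5, α = 11.5, σ_y = 169.0 → σ = 308 MPa, n = 0.548
  option Z: E = 73.50, α = 22.5, σ_y = 242.0 → σ = 359 MPa, n = 0.674
  option F: E = 203.4, α = 13.3, σ_y = 1140 → σ = 586 MPa, n = 1.94
Smallest n: option G with n = 0.548.

option G, n = 0.548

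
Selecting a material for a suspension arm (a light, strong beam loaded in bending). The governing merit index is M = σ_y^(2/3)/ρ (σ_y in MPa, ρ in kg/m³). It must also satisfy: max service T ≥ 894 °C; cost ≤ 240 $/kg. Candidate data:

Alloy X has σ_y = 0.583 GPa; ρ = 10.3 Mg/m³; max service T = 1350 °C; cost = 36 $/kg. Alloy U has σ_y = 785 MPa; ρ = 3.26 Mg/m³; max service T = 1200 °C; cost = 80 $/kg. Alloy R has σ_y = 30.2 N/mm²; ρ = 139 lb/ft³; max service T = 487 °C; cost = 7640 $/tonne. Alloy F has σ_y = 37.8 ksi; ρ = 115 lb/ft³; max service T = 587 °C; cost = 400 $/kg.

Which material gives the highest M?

alloy U

Screen on constraints: max service T ≥ 894 °C; cost ≤ 240 $/kg. Survivors: alloy X, alloy U.
After converting to SI:
  alloy X: σ_y = 583.0 MPa, ρ = 10300 kg/m³
  alloy U: σ_y = 785.0 MPa, ρ = 3260 kg/m³
  alloy U: M = 26.1×10⁻³
  alloy X: M = 6.78×10⁻³
Alloy U has the largest M.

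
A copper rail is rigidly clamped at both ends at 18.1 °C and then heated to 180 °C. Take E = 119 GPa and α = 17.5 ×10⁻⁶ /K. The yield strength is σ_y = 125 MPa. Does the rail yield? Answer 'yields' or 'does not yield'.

ΔT = 161.9 K. Constrained thermal stress σ = E·α·ΔT = 119.0×10³ MPa × 17.5×10⁻⁶ × 161.9 = 337 MPa (compressive).
Compare to σ_y = 125 MPa: σ ≥ σ_y, so it yields.

yields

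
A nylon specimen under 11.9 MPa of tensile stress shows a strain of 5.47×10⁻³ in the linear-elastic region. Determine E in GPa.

E = σ/ε = 11.9 MPa / 5.47×10⁻³ = 2176 MPa = 2.18 GPa.

2.18 GPa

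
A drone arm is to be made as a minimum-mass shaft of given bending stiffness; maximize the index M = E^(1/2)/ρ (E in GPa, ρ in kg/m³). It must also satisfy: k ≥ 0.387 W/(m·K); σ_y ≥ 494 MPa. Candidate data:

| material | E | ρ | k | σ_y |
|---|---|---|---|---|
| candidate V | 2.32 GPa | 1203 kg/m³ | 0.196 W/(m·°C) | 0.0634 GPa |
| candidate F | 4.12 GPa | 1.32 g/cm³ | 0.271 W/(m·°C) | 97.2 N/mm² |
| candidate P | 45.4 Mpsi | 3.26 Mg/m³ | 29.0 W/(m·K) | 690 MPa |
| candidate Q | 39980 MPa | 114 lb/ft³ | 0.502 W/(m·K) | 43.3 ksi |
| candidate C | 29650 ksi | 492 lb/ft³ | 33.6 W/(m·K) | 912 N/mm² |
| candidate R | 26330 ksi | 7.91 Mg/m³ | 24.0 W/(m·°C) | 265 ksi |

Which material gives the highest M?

Screen on constraints: k ≥ 0.387 W/(m·K); σ_y ≥ 494 MPa. Survivors: candidate P, candidate C, candidate R.
After converting to SI:
  candidate P: E = 313.0 GPa, ρ = 3260 kg/m³
  candidate C: E = 204.4 GPa, ρ = 7881 kg/m³
  candidate R: E = 181.5 GPa, ρ = 7910 kg/m³
  candidate P: M = 5.43×10⁻³
  candidate C: M = 1.81×10⁻³
  candidate R: M = 1.70×10⁻³
Highest index: candidate P.

candidate P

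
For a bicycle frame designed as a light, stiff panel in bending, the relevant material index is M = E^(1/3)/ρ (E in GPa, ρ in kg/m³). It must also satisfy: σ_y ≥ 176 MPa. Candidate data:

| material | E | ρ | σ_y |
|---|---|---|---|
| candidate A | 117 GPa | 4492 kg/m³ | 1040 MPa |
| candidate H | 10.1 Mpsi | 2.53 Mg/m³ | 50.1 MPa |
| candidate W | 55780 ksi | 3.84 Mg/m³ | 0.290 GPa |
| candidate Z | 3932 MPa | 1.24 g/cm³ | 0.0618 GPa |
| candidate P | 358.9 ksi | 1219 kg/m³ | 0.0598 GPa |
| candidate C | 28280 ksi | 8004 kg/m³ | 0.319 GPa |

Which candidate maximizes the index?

candidate W

Screen on constraints: σ_y ≥ 176 MPa. Survivors: candidate A, candidate W, candidate C.
After converting to SI:
  candidate A: E = 117.0 GPa, ρ = 4492 kg/m³
  candidate W: E = 384.6 GPa, ρ = 3840 kg/m³
  candidate C: E = 195.0 GPa, ρ = 8004 kg/m³
  candidate W: M = 1.89×10⁻³
  candidate A: M = 1.09×10⁻³
  candidate C: M = 0.724×10⁻³
Highest index: candidate W.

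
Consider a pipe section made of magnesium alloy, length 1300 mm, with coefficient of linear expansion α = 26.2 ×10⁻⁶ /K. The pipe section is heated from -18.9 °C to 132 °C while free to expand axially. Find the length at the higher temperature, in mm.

1305.1 mm

ΔT = 132 − (-18.9) = 150.9 K.
ΔL = α·L₀·ΔT = 26.2×10⁻⁶ × 1300 mm × 150.9 K = 5.14 mm.
L = L₀ + ΔL = 1300 + 5.14 = 1305.1 mm.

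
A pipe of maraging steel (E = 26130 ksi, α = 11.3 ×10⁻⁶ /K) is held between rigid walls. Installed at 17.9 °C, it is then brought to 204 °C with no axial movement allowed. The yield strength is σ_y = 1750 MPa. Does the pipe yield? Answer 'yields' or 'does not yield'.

does not yield

E = 26130 ksi = 180.2 GPa.
ΔT = 186.1 K. Constrained thermal stress σ = E·α·ΔT = 180.2×10³ MPa × 11.3×10⁻⁶ × 186.1 = 379 MPa (compressive).
Compare to σ_y = 1750 MPa: σ < σ_y, so it does not yield.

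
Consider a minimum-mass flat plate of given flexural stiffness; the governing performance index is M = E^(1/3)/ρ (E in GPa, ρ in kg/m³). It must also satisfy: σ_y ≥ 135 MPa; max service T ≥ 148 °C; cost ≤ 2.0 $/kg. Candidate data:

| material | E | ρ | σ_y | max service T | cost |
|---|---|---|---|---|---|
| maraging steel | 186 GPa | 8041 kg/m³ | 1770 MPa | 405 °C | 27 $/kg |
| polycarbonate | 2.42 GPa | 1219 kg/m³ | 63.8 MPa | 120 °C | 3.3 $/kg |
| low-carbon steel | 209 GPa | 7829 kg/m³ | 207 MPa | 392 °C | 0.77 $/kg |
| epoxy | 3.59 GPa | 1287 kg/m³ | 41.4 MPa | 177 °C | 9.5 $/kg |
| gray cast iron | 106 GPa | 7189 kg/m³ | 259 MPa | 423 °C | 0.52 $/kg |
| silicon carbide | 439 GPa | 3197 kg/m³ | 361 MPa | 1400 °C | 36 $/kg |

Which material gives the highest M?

low-carbon steel

Screen on constraints: σ_y ≥ 135 MPa; max service T ≥ 148 °C; cost ≤ 2.0 $/kg. Survivors: low-carbon steel, gray cast iron.
Evaluate M for each candidate:
  low-carbon steel: M = 0.758×10⁻³
  gray cast iron: M = 0.658×10⁻³
The maximum is for low-carbon steel.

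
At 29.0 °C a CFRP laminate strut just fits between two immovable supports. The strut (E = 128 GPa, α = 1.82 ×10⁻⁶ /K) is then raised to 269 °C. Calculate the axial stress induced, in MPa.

ΔT = 240.0 K. Constrained thermal stress σ = E·α·ΔT = 128.0×10³ MPa × 1.82×10⁻⁶ × 240.0 = 55.9 MPa (compressive).

55.9 MPa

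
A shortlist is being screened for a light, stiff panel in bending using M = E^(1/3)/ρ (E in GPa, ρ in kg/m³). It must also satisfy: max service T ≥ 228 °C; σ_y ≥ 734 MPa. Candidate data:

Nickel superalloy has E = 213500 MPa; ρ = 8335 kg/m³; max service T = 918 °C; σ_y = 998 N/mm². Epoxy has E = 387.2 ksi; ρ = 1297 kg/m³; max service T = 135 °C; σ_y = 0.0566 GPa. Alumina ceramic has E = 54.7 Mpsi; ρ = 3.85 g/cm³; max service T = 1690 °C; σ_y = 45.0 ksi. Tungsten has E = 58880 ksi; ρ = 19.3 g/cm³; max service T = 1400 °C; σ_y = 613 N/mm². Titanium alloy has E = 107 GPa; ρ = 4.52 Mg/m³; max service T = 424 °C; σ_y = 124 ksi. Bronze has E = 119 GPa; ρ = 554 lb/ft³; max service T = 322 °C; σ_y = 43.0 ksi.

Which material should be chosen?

Screen on constraints: max service T ≥ 228 °C; σ_y ≥ 734 MPa. Survivors: nickel superalloy, titanium alloy.
Convert each candidate to consistent units, then evaluate M:
  nickel superalloy: E = 213.5 GPa, ρ = 8335 kg/m³
  titanium alloy: E = 107.0 GPa, ρ = 4520 kg/m³
  titanium alloy: M = 1.05×10⁻³
  nickel superalloy: M = 0.717×10⁻³
Titanium alloy ranks first.

titanium alloy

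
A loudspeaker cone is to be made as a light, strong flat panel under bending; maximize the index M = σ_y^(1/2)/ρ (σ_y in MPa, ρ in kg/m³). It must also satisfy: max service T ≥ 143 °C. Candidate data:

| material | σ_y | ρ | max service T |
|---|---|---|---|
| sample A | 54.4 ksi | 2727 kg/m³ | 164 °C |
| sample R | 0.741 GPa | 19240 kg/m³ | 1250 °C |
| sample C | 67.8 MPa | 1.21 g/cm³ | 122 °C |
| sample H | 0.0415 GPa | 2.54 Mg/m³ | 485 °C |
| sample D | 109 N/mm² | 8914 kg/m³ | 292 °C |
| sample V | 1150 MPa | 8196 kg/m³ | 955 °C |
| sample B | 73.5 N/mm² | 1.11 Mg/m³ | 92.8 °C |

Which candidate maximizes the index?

sample A

Screen on constraints: max service T ≥ 143 °C. Survivors: sample A, sample R, sample H, sample D, sample V.
Convert each candidate to consistent units, then evaluate M:
  sample A: σ_y = 375.1 MPa, ρ = 2727 kg/m³
  sample R: σ_y = 741.0 MPa, ρ = 19240 kg/m³
  sample H: σ_y = 41.50 MPa, ρ = 2540 kg/m³
  sample D: σ_y = 109.0 MPa, ρ = 8914 kg/m³
  sample V: σ_y = 1150 MPa, ρ = 8196 kg/m³
  sample A: M = 7.10×10⁻³
  sample V: M = 4.14×10⁻³
  sample H: M = 2.54×10⁻³
  sample R: M = 1.41×10⁻³
  sample D: M = 1.17×10⁻³
Highest index: sample A.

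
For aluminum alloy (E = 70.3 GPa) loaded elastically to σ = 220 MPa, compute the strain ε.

3.13×10⁻³

ε = σ/E = 220 / 70300 = 3.13×10⁻³.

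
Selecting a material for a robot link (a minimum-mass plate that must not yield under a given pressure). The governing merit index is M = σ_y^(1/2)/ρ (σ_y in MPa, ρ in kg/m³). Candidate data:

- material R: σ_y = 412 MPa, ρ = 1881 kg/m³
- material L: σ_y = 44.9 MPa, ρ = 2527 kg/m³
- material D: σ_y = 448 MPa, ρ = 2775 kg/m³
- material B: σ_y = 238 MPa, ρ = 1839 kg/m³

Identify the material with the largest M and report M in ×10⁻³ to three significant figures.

material R, M = 10.8×10⁻³

Per-candidate index values:
  material R: M = 10.8×10⁻³
  material B: M = 8.39×10⁻³
  material D: M = 7.63×10⁻³
  material L: M = 2.65×10⁻³
The maximum is for material R.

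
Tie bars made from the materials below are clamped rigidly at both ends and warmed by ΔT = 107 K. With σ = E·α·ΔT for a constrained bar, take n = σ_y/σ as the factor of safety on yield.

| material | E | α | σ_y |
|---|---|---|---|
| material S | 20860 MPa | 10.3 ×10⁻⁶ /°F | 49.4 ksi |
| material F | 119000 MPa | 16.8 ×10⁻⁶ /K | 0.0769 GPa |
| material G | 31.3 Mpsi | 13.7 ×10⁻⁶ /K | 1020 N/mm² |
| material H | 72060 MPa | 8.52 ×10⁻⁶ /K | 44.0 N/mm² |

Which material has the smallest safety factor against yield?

material F

Per material, after unit conversion:
  material S: E = 20.86, α = 18.5, σ_y = 340.6 → σ = 41.4 MPa, n = 8.23
  material F: E = 119.0, α = 16.8, σ_y = 76.90 → σ = 214 MPa, n = 0.359
  material G: E = 215.8, α = 13.7, σ_y = 1020 → σ = 316 MPa, n = 3.22
  material H: E = 72.06, α = 8.52, σ_y = 44.00 → σ = 65.7 MPa, n = 0.670
Smallest n: material F with n = 0.359.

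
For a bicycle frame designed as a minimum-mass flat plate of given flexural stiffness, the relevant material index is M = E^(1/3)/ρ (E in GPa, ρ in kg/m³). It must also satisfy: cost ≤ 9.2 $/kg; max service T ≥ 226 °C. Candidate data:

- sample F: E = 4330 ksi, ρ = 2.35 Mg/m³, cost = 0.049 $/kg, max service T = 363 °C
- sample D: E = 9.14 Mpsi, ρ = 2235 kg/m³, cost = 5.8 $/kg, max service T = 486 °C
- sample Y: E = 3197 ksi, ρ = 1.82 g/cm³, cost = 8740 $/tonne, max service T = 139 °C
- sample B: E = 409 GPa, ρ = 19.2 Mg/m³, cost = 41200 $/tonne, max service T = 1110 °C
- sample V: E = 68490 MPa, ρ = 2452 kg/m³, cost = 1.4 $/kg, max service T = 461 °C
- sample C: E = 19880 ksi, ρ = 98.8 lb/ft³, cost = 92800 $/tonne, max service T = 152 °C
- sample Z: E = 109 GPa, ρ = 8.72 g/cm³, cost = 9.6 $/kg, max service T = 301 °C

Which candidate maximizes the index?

Screen on constraints: cost ≤ 9.2 $/kg; max service T ≥ 226 °C. Survivors: sample F, sample D, sample V.
After converting to SI:
  sample F: E = 29.85 GPa, ρ = 2350 kg/m³
  sample D: E = 63.02 GPa, ρ = 2235 kg/m³
  sample V: E = 68.49 GPa, ρ = 2452 kg/m³
  sample D: M = 1.78×10⁻³
  sample V: M = 1.67×10⁻³
  sample F: M = 1.32×10⁻³
Highest index: sample D.

sample D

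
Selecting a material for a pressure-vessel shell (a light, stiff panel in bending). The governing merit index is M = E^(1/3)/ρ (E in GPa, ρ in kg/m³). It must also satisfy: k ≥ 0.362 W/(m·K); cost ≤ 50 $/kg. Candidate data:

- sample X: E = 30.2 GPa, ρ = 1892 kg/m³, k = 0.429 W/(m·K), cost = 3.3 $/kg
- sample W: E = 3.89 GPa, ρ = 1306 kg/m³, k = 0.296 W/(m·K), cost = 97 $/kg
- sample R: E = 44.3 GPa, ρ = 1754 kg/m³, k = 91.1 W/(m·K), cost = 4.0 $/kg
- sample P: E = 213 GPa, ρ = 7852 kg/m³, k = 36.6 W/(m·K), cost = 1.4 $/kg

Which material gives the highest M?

sample R

Screen on constraints: k ≥ 0.362 W/(m·K); cost ≤ 50 $/kg. Survivors: sample X, sample R, sample P.
Evaluate M for each candidate:
  sample R: M = 2.02×10⁻³
  sample X: M = 1.65×10⁻³
  sample P: M = 0.761×10⁻³
Highest index: sample R.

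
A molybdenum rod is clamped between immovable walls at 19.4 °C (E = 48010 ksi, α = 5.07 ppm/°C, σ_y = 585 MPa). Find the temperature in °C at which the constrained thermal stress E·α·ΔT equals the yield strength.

E = 48010 ksi = 331.0 GPa.
E·α·ΔT = 585.0 MPa ⇒ ΔT = 585.0 / (331.0×10³ × 5.07×10⁻⁶) = 348.6 K.
T = 19.4 + 348.6 = 368.0 °C.

368 °C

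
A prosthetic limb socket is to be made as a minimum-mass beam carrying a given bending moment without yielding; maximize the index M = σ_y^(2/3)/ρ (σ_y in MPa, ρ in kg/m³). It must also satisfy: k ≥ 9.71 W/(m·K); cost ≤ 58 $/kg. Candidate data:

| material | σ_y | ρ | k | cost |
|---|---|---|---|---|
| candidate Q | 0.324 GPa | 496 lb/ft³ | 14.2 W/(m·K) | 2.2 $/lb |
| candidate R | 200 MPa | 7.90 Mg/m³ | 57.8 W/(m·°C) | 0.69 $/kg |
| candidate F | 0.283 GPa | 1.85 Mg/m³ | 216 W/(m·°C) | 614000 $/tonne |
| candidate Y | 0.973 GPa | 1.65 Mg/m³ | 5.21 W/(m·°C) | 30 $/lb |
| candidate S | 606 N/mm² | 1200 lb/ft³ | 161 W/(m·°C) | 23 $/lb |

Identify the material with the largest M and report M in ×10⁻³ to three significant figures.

candidate Q, M = 5.94×10⁻³

Screen on constraints: k ≥ 9.71 W/(m·K); cost ≤ 58 $/kg. Survivors: candidate Q, candidate R, candidate S.
In SI units:
  candidate Q: σ_y = 324.0 MPa, ρ = 7945 kg/m³
  candidate R: σ_y = 200.0 MPa, ρ = 7900 kg/m³
  candidate S: σ_y = 606.0 MPa, ρ = 19220 kg/m³
  candidate Q: M = 5.94×10⁻³
  candidate R: M = 4.33×10⁻³
  candidate S: M = 3.73×10⁻³
Highest index: candidate Q.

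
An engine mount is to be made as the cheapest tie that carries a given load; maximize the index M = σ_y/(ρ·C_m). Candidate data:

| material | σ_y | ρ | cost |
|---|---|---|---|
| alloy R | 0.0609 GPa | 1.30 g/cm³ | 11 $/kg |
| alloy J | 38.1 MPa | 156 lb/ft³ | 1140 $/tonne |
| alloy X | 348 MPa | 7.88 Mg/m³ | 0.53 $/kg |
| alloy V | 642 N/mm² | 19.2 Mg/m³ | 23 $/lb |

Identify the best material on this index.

Normalizing units and computing the index:
  alloy R: σ_y = 60.90 MPa, ρ = 1300 kg/m³, cost = 11.00 $/kg
  alloy J: σ_y = 38.10 MPa, ρ = 2499 kg/m³, cost = 1.140 $/kg
  alloy X: σ_y = 348.0 MPa, ρ = 7880 kg/m³, cost = 0.5300 $/kg
  alloy V: σ_y = 642.0 MPa, ρ = 19200 kg/m³, cost = 50.71 $/kg
  alloy X: M = 83.3 kN·m per $
  alloy J: M = 13.4 kN·m per $
  alloy R: M = 4.26 kN·m per $
  alloy V: M = 0.659 kN·m per $
Highest index: alloy X.

alloy X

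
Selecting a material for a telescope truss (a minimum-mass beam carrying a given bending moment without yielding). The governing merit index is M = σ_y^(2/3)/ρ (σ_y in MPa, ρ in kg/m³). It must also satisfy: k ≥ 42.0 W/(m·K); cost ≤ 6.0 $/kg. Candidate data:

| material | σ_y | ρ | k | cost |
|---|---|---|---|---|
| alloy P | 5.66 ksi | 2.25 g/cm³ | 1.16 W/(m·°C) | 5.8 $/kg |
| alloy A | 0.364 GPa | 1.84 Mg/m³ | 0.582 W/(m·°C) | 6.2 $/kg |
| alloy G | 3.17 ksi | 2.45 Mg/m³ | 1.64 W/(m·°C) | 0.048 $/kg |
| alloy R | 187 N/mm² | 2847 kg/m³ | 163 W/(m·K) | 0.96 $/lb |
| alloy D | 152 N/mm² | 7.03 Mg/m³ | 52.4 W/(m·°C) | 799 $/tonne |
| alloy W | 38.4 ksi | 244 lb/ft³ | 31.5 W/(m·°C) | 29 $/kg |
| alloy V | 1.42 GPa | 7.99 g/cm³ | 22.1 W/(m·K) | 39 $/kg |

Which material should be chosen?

alloy R

Screen on constraints: k ≥ 42.0 W/(m·K); cost ≤ 6.0 $/kg. Survivors: alloy R, alloy D.
Convert each candidate to consistent units, then evaluate M:
  alloy R: σ_y = 187.0 MPa, ρ = 2847 kg/m³
  alloy D: σ_y = 152.0 MPa, ρ = 7030 kg/m³
  alloy R: M = 11.5×10⁻³
  alloy D: M = 4.05×10⁻³
Alloy R has the largest M.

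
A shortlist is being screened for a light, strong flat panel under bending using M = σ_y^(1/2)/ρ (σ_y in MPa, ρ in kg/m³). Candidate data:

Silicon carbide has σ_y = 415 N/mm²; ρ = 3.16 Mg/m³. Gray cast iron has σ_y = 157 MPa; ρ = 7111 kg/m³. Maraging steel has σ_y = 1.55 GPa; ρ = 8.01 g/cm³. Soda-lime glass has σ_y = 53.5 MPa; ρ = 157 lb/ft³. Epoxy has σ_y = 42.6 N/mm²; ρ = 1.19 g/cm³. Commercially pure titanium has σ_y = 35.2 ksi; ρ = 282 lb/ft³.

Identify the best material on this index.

silicon carbide

In SI units:
  silicon carbide: σ_y = 415.0 MPa, ρ = 3160 kg/m³
  gray cast iron: σ_y = 157.0 MPa, ρ = 7111 kg/m³
  maraging steel: σ_y = 1550 MPa, ρ = 8010 kg/m³
  soda-lime glass: σ_y = 53.50 MPa, ρ = 2515 kg/m³
  epoxy: σ_y = 42.60 MPa, ρ = 1190 kg/m³
  commercially pure titanium: σ_y = 242.7 MPa, ρ = 4517 kg/m³
  silicon carbide: M = 6.45×10⁻³
  epoxy: M = 5.48×10⁻³
  maraging steel: M = 4.92×10⁻³
  commercially pure titanium: M = 3.45×10⁻³
  soda-lime glass: M = 2.91×10⁻³
  gray cast iron: M = 1.76×10⁻³
The maximum is for silicon carbide.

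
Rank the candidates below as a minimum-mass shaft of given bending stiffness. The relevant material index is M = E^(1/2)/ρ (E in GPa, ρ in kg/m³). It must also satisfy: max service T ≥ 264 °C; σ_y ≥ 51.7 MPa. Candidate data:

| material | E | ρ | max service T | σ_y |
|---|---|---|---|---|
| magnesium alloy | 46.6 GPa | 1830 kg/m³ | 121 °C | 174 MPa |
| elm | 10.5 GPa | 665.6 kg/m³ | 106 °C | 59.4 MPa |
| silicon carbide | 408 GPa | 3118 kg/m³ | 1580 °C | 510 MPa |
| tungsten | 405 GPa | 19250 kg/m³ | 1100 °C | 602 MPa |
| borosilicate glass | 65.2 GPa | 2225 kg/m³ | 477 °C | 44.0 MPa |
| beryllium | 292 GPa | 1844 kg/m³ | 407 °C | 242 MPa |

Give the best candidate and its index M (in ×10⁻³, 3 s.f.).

Screen on constraints: max service T ≥ 264 °C; σ_y ≥ 51.7 MPa. Survivors: silicon carbide, tungsten, beryllium.
Evaluate M for each candidate:
  beryllium: M = 9.27×10⁻³
  silicon carbide: M = 6.48×10⁻³
  tungsten: M = 1.05×10⁻³
Beryllium has the largest M.

beryllium, M = 9.27×10⁻³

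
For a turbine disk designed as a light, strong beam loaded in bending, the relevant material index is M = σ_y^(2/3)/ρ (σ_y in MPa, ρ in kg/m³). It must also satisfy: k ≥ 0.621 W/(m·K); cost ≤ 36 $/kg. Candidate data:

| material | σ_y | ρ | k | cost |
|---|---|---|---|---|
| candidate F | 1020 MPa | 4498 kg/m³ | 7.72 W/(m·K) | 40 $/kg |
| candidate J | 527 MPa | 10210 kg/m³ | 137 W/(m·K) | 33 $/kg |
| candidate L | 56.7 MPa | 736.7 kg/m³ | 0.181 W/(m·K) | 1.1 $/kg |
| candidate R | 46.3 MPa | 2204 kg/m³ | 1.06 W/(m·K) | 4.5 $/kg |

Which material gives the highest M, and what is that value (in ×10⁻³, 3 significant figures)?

Screen on constraints: k ≥ 0.621 W/(m·K); cost ≤ 36 $/kg. Survivors: candidate J, candidate R.
Computing M directly (units already consistent):
  candidate J: M = 6.39×10⁻³
  candidate R: M = 5.85×10⁻³
Candidate J has the largest M.

candidate J, M = 6.39×10⁻³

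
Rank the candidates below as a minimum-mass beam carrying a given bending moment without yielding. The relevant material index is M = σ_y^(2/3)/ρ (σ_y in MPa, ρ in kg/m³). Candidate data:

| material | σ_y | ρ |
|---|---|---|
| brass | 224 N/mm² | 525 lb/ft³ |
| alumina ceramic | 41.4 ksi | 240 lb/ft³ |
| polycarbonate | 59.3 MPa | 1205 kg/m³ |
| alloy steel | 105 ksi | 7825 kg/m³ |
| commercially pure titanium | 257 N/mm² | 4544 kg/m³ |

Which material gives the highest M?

In SI units:
  brass: σ_y = 224.0 MPa, ρ = 8410 kg/m³
  alumina ceramic: σ_y = 285.4 MPa, ρ = 3844 kg/m³
  polycarbonate: σ_y = 59.30 MPa, ρ = 1205 kg/m³
  alloy steel: σ_y = 723.9 MPa, ρ = 7825 kg/m³
  commercially pure titanium: σ_y = 257.0 MPa, ρ = 4544 kg/m³
  polycarbonate: M = 12.6×10⁻³
  alumina ceramic: M = 11.3×10⁻³
  alloy steel: M = 10.3×10⁻³
  commercially pure titanium: M = 8.90×10⁻³
  brass: M = 4.39×10⁻³
The maximum is for polycarbonate.

polycarbonate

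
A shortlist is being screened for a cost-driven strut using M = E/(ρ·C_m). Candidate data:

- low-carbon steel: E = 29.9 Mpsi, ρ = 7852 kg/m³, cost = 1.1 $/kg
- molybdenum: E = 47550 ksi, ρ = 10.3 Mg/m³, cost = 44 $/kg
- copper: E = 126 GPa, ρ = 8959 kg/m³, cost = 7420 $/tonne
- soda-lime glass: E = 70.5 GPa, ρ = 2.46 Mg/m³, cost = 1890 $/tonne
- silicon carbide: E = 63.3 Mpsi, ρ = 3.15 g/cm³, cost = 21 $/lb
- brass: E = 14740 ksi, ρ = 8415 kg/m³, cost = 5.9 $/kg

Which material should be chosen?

low-carbon steel

After converting to SI:
  low-carbon steel: E = 206.2 GPa, ρ = 7852 kg/m³, cost = 1.100 $/kg
  molybdenum: E = 327.8 GPa, ρ = 10300 kg/m³, cost = 44.00 $/kg
  copper: E = 126.0 GPa, ρ = 8959 kg/m³, cost = 7.420 $/kg
  soda-lime glass: E = 70.50 GPa, ρ = 2460 kg/m³, cost = 1.890 $/kg
  silicon carbide: E = 436.4 GPa, ρ = 3150 kg/m³, cost = 46.30 $/kg
  brass: E = 101.6 GPa, ρ = 8415 kg/m³, cost = 5.900 $/kg
  low-carbon steel: M = 23.9 MN·m per $
  soda-lime glass: M = 15.2 MN·m per $
  silicon carbide: M = 2.99 MN·m per $
  brass: M = 2.05 MN·m per $
  copper: M = 1.90 MN·m per $
  molybdenum: M = 0.723 MN·m per $
Low-carbon steel ranks first.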